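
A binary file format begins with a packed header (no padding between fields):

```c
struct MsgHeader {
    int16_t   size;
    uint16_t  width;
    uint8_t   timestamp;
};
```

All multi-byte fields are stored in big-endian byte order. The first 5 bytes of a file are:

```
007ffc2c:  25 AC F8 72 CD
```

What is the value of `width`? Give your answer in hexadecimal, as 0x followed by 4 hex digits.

`width` follows `size` (2 bytes), so it starts at byte offset 2 and occupies 2 bytes.
Bytes at offsets 2..3: F8 72.
In big-endian order the high byte comes first in memory.
The bytes are already most-significant first: 0xF872.

0xF872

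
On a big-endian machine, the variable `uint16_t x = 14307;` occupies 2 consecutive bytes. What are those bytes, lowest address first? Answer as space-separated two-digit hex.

14307 in hexadecimal, padded to 16 bits, is 0x37E3.
Split into bytes (most-significant first): 37 E3.
Big-endian stores the most-significant byte at the lowest address.
So the memory order matches the most-significant-first order: 37 E3.

37 E3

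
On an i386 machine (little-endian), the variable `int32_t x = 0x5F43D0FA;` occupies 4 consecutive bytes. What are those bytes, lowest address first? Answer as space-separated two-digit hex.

FA D0 43 5F

Split into bytes (most-significant first): 5F 43 D0 FA.
In little-endian order the low byte comes first in memory.
So at ascending addresses the bytes are FA D0 43 5F.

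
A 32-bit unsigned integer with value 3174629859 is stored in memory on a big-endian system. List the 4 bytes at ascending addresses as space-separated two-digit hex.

3174629859 in hexadecimal, padded to 32 bits, is 0xBD3901E3.
Split into bytes (most-significant first): BD 39 01 E3.
In big-endian order the high byte comes first in memory.
So the memory order matches the most-significant-first order: BD 39 01 E3.

BD 39 01 E3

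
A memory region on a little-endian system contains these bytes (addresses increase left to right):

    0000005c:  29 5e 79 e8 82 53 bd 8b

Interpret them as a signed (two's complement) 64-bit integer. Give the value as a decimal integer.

-8377447910128132567

In little-endian order the low byte comes first in memory.
Reassemble most-significant byte first: 8B BD 53 82 E8 79 5E 29 → 0x8BBD5382E8795E29.
Top bit is set, so as a signed 64-bit value this is 0x8BBD5382E8795E29 − 2^64 = -8377447910128132567.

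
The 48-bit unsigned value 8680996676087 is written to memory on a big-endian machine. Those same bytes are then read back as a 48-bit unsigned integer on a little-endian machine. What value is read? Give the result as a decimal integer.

271724213167367

8680996676087 in 48-bit hexadecimal is 0x07E533B921F7.
Stored big-endian, the bytes at ascending addresses are 07 E5 33 B9 21 F7.
Read back as little-endian, the first byte is least significant, giving 0xF721B933E507.
0xF721B933E507 = 271724213167367.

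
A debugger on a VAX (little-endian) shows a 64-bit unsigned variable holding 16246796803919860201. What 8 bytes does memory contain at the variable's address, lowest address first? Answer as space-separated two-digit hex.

E9 51 98 2B 9D 37 78 E1

16246796803919860201 in hexadecimal, padded to 64 bits, is 0xE178379D2B9851E9.
Split into bytes (most-significant first): E1 78 37 9D 2B 98 51 E9.
Little-endian: lowest address holds the least-significant byte.
So at ascending addresses the bytes are E9 51 98 2B 9D 37 78 E1.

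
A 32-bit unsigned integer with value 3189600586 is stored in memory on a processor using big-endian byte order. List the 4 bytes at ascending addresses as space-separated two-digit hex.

3189600586 in hexadecimal, padded to 32 bits, is 0xBE1D714A.
Split into bytes (most-significant first): BE 1D 71 4A.
In big-endian order the high byte comes first in memory.
So the memory order matches the most-significant-first order: BE 1D 71 4A.

BE 1D 71 4A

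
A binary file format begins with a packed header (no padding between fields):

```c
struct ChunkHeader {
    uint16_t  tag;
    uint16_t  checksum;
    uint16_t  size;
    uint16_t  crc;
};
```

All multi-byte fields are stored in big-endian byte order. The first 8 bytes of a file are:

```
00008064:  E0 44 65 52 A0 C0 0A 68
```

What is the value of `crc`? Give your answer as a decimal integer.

2664

`crc` follows `tag` (2 B), `checksum` (2 B), `size` (2 B), so it starts at offset 2 + 2 + 2 = 6 and occupies 2 bytes.
Bytes at offsets 6..7: 0A 68.
Big-endian: lowest address holds the most-significant byte.
The bytes are already most-significant first: 0x0A68.
0x0A68 = 2664.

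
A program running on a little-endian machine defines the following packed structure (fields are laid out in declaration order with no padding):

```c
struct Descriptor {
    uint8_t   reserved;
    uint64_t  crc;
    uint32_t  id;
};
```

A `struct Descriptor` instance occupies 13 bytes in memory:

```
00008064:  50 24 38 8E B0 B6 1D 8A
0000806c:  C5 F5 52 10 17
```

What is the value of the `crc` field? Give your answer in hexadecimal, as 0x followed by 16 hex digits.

`crc` follows `reserved` (1 byte), so it starts at byte offset 1 and occupies 8 bytes.
Bytes at offsets 1..8: 24 38 8E B0 B6 1D 8A C5.
Little-endian: lowest address holds the least-significant byte.
Reassemble most-significant byte first: C5 8A 1D B6 B0 8E 38 24 → 0xC58A1DB6B08E3824.

0xC58A1DB6B08E3824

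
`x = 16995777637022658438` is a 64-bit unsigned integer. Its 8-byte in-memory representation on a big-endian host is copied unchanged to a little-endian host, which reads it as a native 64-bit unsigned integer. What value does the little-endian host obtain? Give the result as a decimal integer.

16995777637022658438 in 64-bit hexadecimal is 0xEBDD21B6A0436F86.
Stored big-endian, the bytes at ascending addresses are EB DD 21 B6 A0 43 6F 86.
Read back as little-endian, the first byte is least significant, giving 0x866F43A0B621DDEB.
0x866F43A0B621DDEB = 9687035681026727403.

9687035681026727403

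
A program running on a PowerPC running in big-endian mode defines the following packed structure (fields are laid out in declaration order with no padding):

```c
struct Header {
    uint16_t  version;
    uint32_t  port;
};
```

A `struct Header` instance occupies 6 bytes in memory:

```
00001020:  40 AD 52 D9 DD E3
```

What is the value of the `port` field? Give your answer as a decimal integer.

1390009827

`port` follows `version` (2 bytes), so it starts at byte offset 2 and occupies 4 bytes.
Bytes at offsets 2..5: 52 D9 DD E3.
In big-endian order the high byte comes first in memory.
The bytes are already most-significant first: 0x52D9DDE3.
0x52D9DDE3 = 1390009827.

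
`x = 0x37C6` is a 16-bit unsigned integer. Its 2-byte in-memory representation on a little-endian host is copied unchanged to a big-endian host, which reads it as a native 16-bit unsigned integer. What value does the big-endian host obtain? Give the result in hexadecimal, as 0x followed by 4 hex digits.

Stored little-endian, the bytes at ascending addresses are C6 37.
Read back as big-endian, the last byte is least significant, giving 0xC637.

0xC637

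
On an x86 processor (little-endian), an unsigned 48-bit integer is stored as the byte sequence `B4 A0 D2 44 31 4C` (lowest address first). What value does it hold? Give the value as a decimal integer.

In little-endian order the low byte comes first in memory.
Reassemble most-significant byte first: 4C 31 44 D2 A0 B4 → 0x4C3144D2A0B4.
0x4C3144D2A0B4 = 83774491762868.

83774491762868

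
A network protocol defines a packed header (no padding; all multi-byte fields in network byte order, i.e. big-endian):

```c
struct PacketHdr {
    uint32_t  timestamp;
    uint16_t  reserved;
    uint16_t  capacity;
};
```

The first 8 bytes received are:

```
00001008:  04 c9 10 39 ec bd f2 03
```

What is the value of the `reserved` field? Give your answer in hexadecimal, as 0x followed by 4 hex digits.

`reserved` follows `timestamp` (4 bytes), so it starts at byte offset 4 and occupies 2 bytes.
Bytes at offsets 4..5: EC BD.
In big-endian order the high byte comes first in memory.
The bytes are already most-significant first: 0xECBD.

0xECBD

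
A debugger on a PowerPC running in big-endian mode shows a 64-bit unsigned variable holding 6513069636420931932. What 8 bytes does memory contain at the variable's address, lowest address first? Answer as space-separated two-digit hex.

6513069636420931932 in hexadecimal, padded to 64 bits, is 0x5A6312539C40915C.
Split into bytes (most-significant first): 5A 63 12 53 9C 40 91 5C.
Big-endian: lowest address holds the most-significant byte.
So the memory order matches the most-significant-first order: 5A 63 12 53 9C 40 91 5C.

5A 63 12 53 9C 40 91 5C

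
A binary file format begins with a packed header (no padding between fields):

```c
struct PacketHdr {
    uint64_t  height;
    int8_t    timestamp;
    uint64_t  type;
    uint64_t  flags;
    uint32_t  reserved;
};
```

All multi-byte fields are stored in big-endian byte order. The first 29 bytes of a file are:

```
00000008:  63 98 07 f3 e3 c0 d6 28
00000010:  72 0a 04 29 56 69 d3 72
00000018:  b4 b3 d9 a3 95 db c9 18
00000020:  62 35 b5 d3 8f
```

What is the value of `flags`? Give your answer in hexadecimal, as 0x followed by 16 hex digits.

`flags` follows `height` (8 B), `timestamp` (1 B), `type` (8 B), so it starts at offset 8 + 1 + 8 = 17 and occupies 8 bytes.
Bytes at offsets 17..24: B3 D9 A3 95 DB C9 18 62.
Big-endian stores the most-significant byte at the lowest address.
The bytes are already most-significant first: 0xB3D9A395DBC91862.

0xB3D9A395DBC91862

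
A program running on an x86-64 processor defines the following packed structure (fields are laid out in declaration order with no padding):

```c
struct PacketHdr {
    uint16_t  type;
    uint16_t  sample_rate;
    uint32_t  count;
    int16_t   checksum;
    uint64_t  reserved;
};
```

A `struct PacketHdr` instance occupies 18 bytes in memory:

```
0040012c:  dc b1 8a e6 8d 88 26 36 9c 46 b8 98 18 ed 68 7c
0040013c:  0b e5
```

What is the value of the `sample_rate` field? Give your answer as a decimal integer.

`sample_rate` follows `type` (2 bytes), so it starts at byte offset 2 and occupies 2 bytes.
Bytes at offsets 2..3: 8A E6.
In little-endian order the low byte comes first in memory.
Reassemble most-significant byte first: E6 8A → 0xE68A.
0xE68A = 59018.

59018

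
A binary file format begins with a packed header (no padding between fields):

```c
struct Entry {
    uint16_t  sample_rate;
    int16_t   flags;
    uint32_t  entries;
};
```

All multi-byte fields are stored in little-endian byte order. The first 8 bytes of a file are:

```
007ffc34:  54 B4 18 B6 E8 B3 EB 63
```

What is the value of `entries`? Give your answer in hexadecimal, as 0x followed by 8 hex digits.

`entries` follows `sample_rate` (2 B), `flags` (2 B), so it starts at offset 2 + 2 = 4 and occupies 4 bytes.
Bytes at offsets 4..7: E8 B3 EB 63.
In little-endian order the low byte comes first in memory.
Reassemble most-significant byte first: 63 EB B3 E8 → 0x63EBB3E8.

0x63EBB3E8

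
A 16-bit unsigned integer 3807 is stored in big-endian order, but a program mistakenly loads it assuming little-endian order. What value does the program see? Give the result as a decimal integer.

57102

3807 in 16-bit hexadecimal is 0x0EDF.
Stored big-endian, the bytes at ascending addresses are 0E DF.
Read back as little-endian, the first byte is least significant, giving 0xDF0E.
0xDF0E = 57102.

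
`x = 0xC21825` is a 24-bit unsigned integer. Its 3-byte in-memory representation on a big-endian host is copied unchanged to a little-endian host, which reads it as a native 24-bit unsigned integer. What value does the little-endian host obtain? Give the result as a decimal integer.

2431170

Stored big-endian, the bytes at ascending addresses are C2 18 25.
Read back as little-endian, the first byte is least significant, giving 0x2518C2.
0x2518C2 = 2431170.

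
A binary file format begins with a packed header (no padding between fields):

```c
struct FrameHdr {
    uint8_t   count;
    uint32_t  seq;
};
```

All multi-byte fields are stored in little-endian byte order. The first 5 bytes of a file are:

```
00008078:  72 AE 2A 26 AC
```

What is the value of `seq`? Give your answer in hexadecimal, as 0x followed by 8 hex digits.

`seq` follows `count` (1 byte), so it starts at byte offset 1 and occupies 4 bytes.
Bytes at offsets 1..4: AE 2A 26 AC.
Little-endian stores the least-significant byte at the lowest address.
Reassemble most-significant byte first: AC 26 2A AE → 0xAC262AAE.

0xAC262AAE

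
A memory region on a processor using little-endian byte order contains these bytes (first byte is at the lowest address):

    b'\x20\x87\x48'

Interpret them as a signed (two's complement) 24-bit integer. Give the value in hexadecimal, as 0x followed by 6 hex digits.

Little-endian: lowest address holds the least-significant byte.
Reassemble most-significant byte first: 48 87 20 → 0x488720.

0x488720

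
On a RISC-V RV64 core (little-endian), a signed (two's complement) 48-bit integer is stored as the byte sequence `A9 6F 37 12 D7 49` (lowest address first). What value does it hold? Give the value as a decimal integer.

81188072419241

Little-endian stores the least-significant byte at the lowest address.
Reassemble most-significant byte first: 49 D7 12 37 6F A9 → 0x49D712376FA9.
0x49D712376FA9 = 81188072419241.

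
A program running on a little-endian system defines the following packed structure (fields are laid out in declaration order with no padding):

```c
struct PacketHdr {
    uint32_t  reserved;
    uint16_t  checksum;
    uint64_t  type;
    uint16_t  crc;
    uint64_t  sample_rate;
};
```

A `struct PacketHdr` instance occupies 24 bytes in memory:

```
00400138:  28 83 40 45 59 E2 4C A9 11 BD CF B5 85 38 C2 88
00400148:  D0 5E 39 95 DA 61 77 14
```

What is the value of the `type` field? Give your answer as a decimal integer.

`type` follows `reserved` (4 B), `checksum` (2 B), so it starts at offset 4 + 2 = 6 and occupies 8 bytes.
Bytes at offsets 6..13: 4C A9 11 BD CF B5 85 38.
Little-endian: lowest address holds the least-significant byte.
Reassemble most-significant byte first: 38 85 B5 CF BD 11 A9 4C → 0x3885B5CFBD11A94C.
0x3885B5CFBD11A94C = 4072861341861390668.

4072861341861390668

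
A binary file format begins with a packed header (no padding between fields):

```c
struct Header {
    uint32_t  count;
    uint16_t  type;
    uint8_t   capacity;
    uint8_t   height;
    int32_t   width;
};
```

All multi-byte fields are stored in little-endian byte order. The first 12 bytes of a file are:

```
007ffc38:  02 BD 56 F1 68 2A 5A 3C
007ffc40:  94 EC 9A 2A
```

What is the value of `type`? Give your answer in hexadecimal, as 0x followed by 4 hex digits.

`type` follows `count` (4 bytes), so it starts at byte offset 4 and occupies 2 bytes.
Bytes at offsets 4..5: 68 2A.
In little-endian order the low byte comes first in memory.
Reassemble most-significant byte first: 2A 68 → 0x2A68.

0x2A68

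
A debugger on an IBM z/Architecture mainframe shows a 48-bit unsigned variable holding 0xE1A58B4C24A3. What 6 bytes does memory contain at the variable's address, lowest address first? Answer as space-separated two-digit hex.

E1 A5 8B 4C 24 A3

Split into bytes (most-significant first): E1 A5 8B 4C 24 A3.
In big-endian order the high byte comes first in memory.
So the memory order matches the most-significant-first order: E1 A5 8B 4C 24 A3.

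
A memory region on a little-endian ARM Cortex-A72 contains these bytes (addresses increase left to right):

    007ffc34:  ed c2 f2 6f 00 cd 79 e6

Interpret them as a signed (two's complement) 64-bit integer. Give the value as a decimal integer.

Little-endian: lowest address holds the least-significant byte.
Reassemble most-significant byte first: E6 79 CD 00 6F F2 C2 ED → 0xE679CD006FF2C2ED.
Top bit is set, so as a signed 64-bit value this is 0xE679CD006FF2C2ED − 2^64 = -1839213571042262291.

-1839213571042262291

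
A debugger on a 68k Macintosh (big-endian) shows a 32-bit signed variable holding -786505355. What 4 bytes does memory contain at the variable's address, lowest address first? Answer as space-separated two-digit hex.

Two's complement of -786505355 in 32 bits: 786505355 = 0x2EE11E8B; invert → 0xD11EE174; add 1 → 0xD11EE175.
Split into bytes (most-significant first): D1 1E E1 75.
In big-endian order the high byte comes first in memory.
So the memory order matches the most-significant-first order: D1 1E E1 75.

D1 1E E1 75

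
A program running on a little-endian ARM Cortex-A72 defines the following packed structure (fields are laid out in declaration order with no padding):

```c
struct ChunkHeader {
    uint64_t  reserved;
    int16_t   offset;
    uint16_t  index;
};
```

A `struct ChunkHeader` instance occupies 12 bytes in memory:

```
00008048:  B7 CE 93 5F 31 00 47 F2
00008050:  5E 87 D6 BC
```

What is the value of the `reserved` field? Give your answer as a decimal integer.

17457922692581936823

`reserved` is the first field, at byte offset 0, occupying 8 bytes.
Bytes at offsets 0..7: B7 CE 93 5F 31 00 47 F2.
In little-endian order the low byte comes first in memory.
Reassemble most-significant byte first: F2 47 00 31 5F 93 CE B7 → 0xF24700315F93CEB7.
0xF24700315F93CEB7 = 17457922692581936823.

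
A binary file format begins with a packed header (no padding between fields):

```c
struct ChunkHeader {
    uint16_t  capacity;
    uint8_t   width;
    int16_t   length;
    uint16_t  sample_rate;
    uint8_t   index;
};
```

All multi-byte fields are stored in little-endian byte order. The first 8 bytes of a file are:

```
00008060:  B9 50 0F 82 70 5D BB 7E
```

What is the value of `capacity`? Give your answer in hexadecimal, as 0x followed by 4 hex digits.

0x50B9

`capacity` is the first field, at byte offset 0, occupying 2 bytes.
Bytes at offsets 0..1: B9 50.
In little-endian order the low byte comes first in memory.
Reassemble most-significant byte first: 50 B9 → 0x50B9.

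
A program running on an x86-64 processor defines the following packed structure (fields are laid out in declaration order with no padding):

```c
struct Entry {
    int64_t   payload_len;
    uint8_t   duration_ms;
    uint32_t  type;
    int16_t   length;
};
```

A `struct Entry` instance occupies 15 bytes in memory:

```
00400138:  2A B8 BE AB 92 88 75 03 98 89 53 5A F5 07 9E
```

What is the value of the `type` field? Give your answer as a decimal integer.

4116337545

`type` follows `payload_len` (8 B), `duration_ms` (1 B), so it starts at offset 8 + 1 = 9 and occupies 4 bytes.
Bytes at offsets 9..12: 89 53 5A F5.
Little-endian stores the least-significant byte at the lowest address.
Reassemble most-significant byte first: F5 5A 53 89 → 0xF55A5389.
0xF55A5389 = 4116337545.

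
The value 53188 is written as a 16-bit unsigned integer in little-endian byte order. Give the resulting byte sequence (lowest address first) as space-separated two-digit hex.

53188 in hexadecimal, padded to 16 bits, is 0xCFC4.
Split into bytes (most-significant first): CF C4.
In little-endian order the low byte comes first in memory.
So at ascending addresses the bytes are C4 CF.

C4 CF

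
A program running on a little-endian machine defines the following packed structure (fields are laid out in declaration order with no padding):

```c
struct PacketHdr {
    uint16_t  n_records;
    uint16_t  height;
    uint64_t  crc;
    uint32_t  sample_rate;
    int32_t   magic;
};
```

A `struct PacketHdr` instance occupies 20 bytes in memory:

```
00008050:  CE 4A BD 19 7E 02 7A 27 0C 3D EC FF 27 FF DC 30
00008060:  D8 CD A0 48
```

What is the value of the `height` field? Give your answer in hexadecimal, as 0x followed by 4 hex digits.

`height` follows `n_records` (2 bytes), so it starts at byte offset 2 and occupies 2 bytes.
Bytes at offsets 2..3: BD 19.
In little-endian order the low byte comes first in memory.
Reassemble most-significant byte first: 19 BD → 0x19BD.

0x19BD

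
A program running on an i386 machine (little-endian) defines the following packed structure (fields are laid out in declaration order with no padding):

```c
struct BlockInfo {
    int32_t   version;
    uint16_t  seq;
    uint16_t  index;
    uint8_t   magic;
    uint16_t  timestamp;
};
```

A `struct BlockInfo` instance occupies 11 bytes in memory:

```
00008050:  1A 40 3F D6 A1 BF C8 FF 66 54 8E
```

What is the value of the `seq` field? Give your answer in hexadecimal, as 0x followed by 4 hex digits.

`seq` follows `version` (4 bytes), so it starts at byte offset 4 and occupies 2 bytes.
Bytes at offsets 4..5: A1 BF.
Little-endian: lowest address holds the least-significant byte.
Reassemble most-significant byte first: BF A1 → 0xBFA1.

0xBFA1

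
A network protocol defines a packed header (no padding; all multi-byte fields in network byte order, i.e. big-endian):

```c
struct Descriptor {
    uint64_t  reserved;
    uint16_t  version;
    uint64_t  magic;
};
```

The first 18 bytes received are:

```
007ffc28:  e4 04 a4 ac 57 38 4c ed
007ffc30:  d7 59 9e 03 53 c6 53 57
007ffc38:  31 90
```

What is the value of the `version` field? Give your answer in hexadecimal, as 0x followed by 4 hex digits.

`version` follows `reserved` (8 bytes), so it starts at byte offset 8 and occupies 2 bytes.
Bytes at offsets 8..9: D7 59.
Big-endian stores the most-significant byte at the lowest address.
The bytes are already most-significant first: 0xD759.

0xD759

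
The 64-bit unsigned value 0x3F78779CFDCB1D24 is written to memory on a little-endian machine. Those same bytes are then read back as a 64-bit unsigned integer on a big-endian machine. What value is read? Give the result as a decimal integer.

Stored little-endian, the bytes at ascending addresses are 24 1D CB FD 9C 77 78 3F.
Read back as big-endian, the last byte is least significant, giving 0x241DCBFD9C77783F.
0x241DCBFD9C77783F = 2602460449802254399.

2602460449802254399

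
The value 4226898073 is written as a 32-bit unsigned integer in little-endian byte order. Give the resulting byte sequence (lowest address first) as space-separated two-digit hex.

99 58 F1 FB

4226898073 in hexadecimal, padded to 32 bits, is 0xFBF15899.
Split into bytes (most-significant first): FB F1 58 99.
Little-endian: lowest address holds the least-significant byte.
So at ascending addresses the bytes are 99 58 F1 FB.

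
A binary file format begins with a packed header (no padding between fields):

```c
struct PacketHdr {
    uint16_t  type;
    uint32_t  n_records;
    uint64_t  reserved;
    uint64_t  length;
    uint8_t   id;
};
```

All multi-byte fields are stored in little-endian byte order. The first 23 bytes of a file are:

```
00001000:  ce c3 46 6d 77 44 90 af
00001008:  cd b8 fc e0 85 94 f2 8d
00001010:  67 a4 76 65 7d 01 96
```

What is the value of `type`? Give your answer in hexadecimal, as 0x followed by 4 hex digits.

0xC3CE

`type` is the first field, at byte offset 0, occupying 2 bytes.
Bytes at offsets 0..1: CE C3.
Little-endian: lowest address holds the least-significant byte.
Reassemble most-significant byte first: C3 CE → 0xC3CE.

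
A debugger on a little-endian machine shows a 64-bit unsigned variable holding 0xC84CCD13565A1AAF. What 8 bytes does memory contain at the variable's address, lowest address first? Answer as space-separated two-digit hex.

AF 1A 5A 56 13 CD 4C C8

Split into bytes (most-significant first): C8 4C CD 13 56 5A 1A AF.
Little-endian: lowest address holds the least-significant byte.
So at ascending addresses the bytes are AF 1A 5A 56 13 CD 4C C8.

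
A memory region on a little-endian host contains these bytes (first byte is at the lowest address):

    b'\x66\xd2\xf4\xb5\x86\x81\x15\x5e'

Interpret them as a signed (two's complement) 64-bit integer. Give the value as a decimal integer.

6779467229654471270

Little-endian: lowest address holds the least-significant byte.
Reassemble most-significant byte first: 5E 15 81 86 B5 F4 D2 66 → 0x5E158186B5F4D266.
0x5E158186B5F4D266 = 6779467229654471270.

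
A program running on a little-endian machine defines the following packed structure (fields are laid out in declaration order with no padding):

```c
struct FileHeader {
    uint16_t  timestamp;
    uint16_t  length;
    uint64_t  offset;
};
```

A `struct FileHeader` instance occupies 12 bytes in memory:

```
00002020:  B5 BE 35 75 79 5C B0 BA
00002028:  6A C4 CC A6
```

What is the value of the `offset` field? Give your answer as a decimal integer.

12019197468222708857

`offset` follows `timestamp` (2 B), `length` (2 B), so it starts at offset 2 + 2 = 4 and occupies 8 bytes.
Bytes at offsets 4..11: 79 5C B0 BA 6A C4 CC A6.
In little-endian order the low byte comes first in memory.
Reassemble most-significant byte first: A6 CC C4 6A BA B0 5C 79 → 0xA6CCC46ABAB05C79.
0xA6CCC46ABAB05C79 = 12019197468222708857.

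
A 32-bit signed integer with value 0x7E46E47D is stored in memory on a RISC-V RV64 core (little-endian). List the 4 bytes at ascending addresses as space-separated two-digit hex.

Split into bytes (most-significant first): 7E 46 E4 7D.
Little-endian: lowest address holds the least-significant byte.
So at ascending addresses the bytes are 7D E4 46 7E.

7D E4 46 7E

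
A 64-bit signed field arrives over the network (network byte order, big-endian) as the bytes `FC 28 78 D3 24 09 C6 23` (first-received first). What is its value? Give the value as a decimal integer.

-276838528845232605

Big-endian stores the most-significant byte at the lowest address.
The bytes are already most-significant first: 0xFC2878D32409C623.
Top bit is set, so as a signed 64-bit value this is 0xFC2878D32409C623 − 2^64 = -276838528845232605.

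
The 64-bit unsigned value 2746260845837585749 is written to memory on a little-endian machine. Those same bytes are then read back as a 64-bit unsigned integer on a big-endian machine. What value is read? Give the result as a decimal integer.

6164783991337327654

2746260845837585749 in 64-bit hexadecimal is 0x261CADB060B68D55.
Stored little-endian, the bytes at ascending addresses are 55 8D B6 60 B0 AD 1C 26.
Read back as big-endian, the last byte is least significant, giving 0x558DB660B0AD1C26.
0x558DB660B0AD1C26 = 6164783991337327654.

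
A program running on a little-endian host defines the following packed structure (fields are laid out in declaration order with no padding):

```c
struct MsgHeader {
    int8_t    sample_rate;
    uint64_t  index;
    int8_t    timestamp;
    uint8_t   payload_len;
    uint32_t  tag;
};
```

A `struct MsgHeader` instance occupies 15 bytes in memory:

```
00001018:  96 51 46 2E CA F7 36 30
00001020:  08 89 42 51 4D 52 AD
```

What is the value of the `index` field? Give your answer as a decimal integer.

590031989062387281

`index` follows `sample_rate` (1 byte), so it starts at byte offset 1 and occupies 8 bytes.
Bytes at offsets 1..8: 51 46 2E CA F7 36 30 08.
Little-endian: lowest address holds the least-significant byte.
Reassemble most-significant byte first: 08 30 36 F7 CA 2E 46 51 → 0x083036F7CA2E4651.
0x083036F7CA2E4651 = 590031989062387281.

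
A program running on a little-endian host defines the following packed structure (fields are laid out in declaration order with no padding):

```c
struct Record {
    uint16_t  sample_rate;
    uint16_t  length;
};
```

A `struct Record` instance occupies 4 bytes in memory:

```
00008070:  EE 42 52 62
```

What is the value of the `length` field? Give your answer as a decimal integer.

`length` follows `sample_rate` (2 bytes), so it starts at byte offset 2 and occupies 2 bytes.
Bytes at offsets 2..3: 52 62.
In little-endian order the low byte comes first in memory.
Reassemble most-significant byte first: 62 52 → 0x6252.
0x6252 = 25170.

25170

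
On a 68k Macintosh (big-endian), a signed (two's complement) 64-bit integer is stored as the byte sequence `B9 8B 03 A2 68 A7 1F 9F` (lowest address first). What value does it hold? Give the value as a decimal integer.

Big-endian stores the most-significant byte at the lowest address.
The bytes are already most-significant first: 0xB98B03A268A71F9F.
Top bit is set, so as a signed 64-bit value this is 0xB98B03A268A71F9F − 2^64 = -5076960158854733921.

-5076960158854733921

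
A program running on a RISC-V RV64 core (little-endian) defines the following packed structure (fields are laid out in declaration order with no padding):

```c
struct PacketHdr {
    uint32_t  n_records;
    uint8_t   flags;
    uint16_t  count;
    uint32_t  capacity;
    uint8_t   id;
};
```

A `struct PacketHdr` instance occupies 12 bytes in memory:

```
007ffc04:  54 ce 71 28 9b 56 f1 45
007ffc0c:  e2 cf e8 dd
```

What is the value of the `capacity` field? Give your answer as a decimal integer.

3905937989

`capacity` follows `n_records` (4 B), `flags` (1 B), `count` (2 B), so it starts at offset 4 + 1 + 2 = 7 and occupies 4 bytes.
Bytes at offsets 7..10: 45 E2 CF E8.
Little-endian stores the least-significant byte at the lowest address.
Reassemble most-significant byte first: E8 CF E2 45 → 0xE8CFE245.
0xE8CFE245 = 3905937989.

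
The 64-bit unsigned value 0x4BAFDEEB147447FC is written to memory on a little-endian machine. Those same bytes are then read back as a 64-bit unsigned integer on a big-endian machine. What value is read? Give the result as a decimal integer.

18178626054109704011

Stored little-endian, the bytes at ascending addresses are FC 47 74 14 EB DE AF 4B.
Read back as big-endian, the last byte is least significant, giving 0xFC477414EBDEAF4B.
0xFC477414EBDEAF4B = 18178626054109704011.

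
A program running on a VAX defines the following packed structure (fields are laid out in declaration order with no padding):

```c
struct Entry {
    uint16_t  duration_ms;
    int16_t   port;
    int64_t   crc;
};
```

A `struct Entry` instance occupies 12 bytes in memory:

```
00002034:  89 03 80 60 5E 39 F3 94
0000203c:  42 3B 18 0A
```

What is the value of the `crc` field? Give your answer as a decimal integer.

727396496973183326

`crc` follows `duration_ms` (2 B), `port` (2 B), so it starts at offset 2 + 2 = 4 and occupies 8 bytes.
Bytes at offsets 4..11: 5E 39 F3 94 42 3B 18 0A.
Little-endian: lowest address holds the least-significant byte.
Reassemble most-significant byte first: 0A 18 3B 42 94 F3 39 5E → 0x0A183B4294F3395E.
0x0A183B4294F3395E = 727396496973183326.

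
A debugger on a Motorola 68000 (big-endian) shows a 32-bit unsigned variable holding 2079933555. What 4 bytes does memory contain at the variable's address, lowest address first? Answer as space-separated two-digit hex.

2079933555 in hexadecimal, padded to 32 bits, is 0x7BF94473.
Split into bytes (most-significant first): 7B F9 44 73.
Big-endian stores the most-significant byte at the lowest address.
So the memory order matches the most-significant-first order: 7B F9 44 73.

7B F9 44 73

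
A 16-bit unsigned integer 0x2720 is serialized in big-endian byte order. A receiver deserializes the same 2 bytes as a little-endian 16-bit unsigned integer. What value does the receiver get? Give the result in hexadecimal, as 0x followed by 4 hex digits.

0x2027

Stored big-endian, the bytes at ascending addresses are 27 20.
Read back as little-endian, the first byte is least significant, giving 0x2027.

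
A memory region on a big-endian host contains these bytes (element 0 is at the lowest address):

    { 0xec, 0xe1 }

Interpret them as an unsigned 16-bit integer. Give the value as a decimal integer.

60641

In big-endian order the high byte comes first in memory.
The bytes are already most-significant first: 0xECE1.
0xECE1 = 60641.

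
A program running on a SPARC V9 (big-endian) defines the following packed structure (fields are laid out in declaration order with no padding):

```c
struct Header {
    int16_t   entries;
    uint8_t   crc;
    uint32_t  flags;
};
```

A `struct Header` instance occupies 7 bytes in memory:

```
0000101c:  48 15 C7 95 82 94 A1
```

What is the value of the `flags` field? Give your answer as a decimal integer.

2508362913

`flags` follows `entries` (2 B), `crc` (1 B), so it starts at offset 2 + 1 = 3 and occupies 4 bytes.
Bytes at offsets 3..6: 95 82 94 A1.
Big-endian: lowest address holds the most-significant byte.
The bytes are already most-significant first: 0x958294A1.
0x958294A1 = 2508362913.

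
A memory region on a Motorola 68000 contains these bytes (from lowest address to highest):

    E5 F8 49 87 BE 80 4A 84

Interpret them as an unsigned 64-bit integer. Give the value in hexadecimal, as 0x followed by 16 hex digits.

0xE5F84987BE804A84

Big-endian: lowest address holds the most-significant byte.
The bytes are already most-significant first: 0xE5F84987BE804A84.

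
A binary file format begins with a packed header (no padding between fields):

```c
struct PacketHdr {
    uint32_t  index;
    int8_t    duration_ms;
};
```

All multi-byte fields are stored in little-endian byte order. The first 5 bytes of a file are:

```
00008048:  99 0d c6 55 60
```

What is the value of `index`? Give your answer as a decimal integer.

`index` is the first field, at byte offset 0, occupying 4 bytes.
Bytes at offsets 0..3: 99 0D C6 55.
In little-endian order the low byte comes first in memory.
Reassemble most-significant byte first: 55 C6 0D 99 → 0x55C60D99.
0x55C60D99 = 1439042969.

1439042969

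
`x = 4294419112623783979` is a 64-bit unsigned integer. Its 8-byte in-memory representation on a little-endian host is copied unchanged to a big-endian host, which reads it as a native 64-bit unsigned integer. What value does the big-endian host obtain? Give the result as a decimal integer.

3152684788022220859

4294419112623783979 in 64-bit hexadecimal is 0x3B98D76E1C96C02B.
Stored little-endian, the bytes at ascending addresses are 2B C0 96 1C 6E D7 98 3B.
Read back as big-endian, the last byte is least significant, giving 0x2BC0961C6ED7983B.
0x2BC0961C6ED7983B = 3152684788022220859.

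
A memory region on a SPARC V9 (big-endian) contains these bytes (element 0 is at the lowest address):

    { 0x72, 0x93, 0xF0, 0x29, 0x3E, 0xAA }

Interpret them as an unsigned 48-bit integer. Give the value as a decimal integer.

Big-endian: lowest address holds the most-significant byte.
The bytes are already most-significant first: 0x7293F0293EAA.
0x7293F0293EAA = 125979714993834.

125979714993834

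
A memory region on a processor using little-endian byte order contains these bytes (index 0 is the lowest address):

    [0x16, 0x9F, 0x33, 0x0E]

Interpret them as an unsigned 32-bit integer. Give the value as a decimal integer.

238264086

Little-endian stores the least-significant byte at the lowest address.
Reassemble most-significant byte first: 0E 33 9F 16 → 0x0E339F16.
0x0E339F16 = 238264086.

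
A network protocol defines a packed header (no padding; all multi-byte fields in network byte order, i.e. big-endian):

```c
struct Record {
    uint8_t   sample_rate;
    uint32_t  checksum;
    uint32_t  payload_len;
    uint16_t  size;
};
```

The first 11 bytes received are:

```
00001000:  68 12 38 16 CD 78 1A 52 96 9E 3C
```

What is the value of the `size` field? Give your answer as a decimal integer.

40508

`size` follows `sample_rate` (1 B), `checksum` (4 B), `payload_len` (4 B), so it starts at offset 1 + 4 + 4 = 9 and occupies 2 bytes.
Bytes at offsets 9..10: 9E 3C.
Big-endian stores the most-significant byte at the lowest address.
The bytes are already most-significant first: 0x9E3C.
0x9E3C = 40508.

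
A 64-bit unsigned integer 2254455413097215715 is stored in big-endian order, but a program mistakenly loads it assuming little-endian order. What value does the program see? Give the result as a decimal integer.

16408475926094891295

2254455413097215715 in 64-bit hexadecimal is 0x1F496F40EB9DB6E3.
Stored big-endian, the bytes at ascending addresses are 1F 49 6F 40 EB 9D B6 E3.
Read back as little-endian, the first byte is least significant, giving 0xE3B69DEB406F491F.
0xE3B69DEB406F491F = 16408475926094891295.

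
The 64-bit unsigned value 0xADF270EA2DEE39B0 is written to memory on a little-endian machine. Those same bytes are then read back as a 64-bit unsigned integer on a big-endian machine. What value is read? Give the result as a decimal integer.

Stored little-endian, the bytes at ascending addresses are B0 39 EE 2D EA 70 F2 AD.
Read back as big-endian, the last byte is least significant, giving 0xB039EE2DEA70F2AD.
0xB039EE2DEA70F2AD = 12698442505322033837.

12698442505322033837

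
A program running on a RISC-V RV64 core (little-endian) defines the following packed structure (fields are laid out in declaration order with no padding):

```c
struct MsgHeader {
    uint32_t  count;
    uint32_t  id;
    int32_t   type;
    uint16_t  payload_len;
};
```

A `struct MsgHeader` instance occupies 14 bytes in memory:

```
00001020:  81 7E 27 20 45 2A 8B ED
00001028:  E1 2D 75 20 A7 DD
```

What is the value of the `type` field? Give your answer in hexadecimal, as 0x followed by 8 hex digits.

`type` follows `count` (4 B), `id` (4 B), so it starts at offset 4 + 4 = 8 and occupies 4 bytes.
Bytes at offsets 8..11: E1 2D 75 20.
In little-endian order the low byte comes first in memory.
Reassemble most-significant byte first: 20 75 2D E1 → 0x20752DE1.

0x20752DE1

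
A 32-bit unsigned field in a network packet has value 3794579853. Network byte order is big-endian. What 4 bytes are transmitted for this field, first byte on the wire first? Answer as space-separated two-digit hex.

E2 2C B1 8D

3794579853 in hexadecimal, padded to 32 bits, is 0xE22CB18D.
Split into bytes (most-significant first): E2 2C B1 8D.
Big-endian stores the most-significant byte at the lowest address.
So the memory order matches the most-significant-first order: E2 2C B1 8D.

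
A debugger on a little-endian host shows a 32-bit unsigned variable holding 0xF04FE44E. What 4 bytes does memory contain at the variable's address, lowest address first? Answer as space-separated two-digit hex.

Split into bytes (most-significant first): F0 4F E4 4E.
Little-endian stores the least-significant byte at the lowest address.
So at ascending addresses the bytes are 4E E4 4F F0.

4E E4 4F F0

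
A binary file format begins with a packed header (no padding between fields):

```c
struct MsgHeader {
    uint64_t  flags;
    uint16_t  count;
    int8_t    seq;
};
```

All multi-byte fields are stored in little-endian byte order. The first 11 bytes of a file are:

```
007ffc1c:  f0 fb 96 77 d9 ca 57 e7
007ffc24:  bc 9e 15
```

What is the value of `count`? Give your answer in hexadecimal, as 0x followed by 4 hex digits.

`count` follows `flags` (8 bytes), so it starts at byte offset 8 and occupies 2 bytes.
Bytes at offsets 8..9: BC 9E.
In little-endian order the low byte comes first in memory.
Reassemble most-significant byte first: 9E BC → 0x9EBC.

0x9EBC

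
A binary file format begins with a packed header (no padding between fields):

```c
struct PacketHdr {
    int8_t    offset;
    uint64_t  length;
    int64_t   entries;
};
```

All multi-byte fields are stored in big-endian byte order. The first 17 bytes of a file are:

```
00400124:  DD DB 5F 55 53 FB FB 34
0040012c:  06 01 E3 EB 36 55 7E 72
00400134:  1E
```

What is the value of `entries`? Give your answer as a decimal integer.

136211032346358302

`entries` follows `offset` (1 B), `length` (8 B), so it starts at offset 1 + 8 = 9 and occupies 8 bytes.
Bytes at offsets 9..16: 01 E3 EB 36 55 7E 72 1E.
Big-endian stores the most-significant byte at the lowest address.
The bytes are already most-significant first: 0x01E3EB36557E721E.
0x01E3EB36557E721E = 136211032346358302.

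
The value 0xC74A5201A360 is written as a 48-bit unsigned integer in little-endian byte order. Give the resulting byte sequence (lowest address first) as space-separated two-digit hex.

Split into bytes (most-significant first): C7 4A 52 01 A3 60.
Little-endian: lowest address holds the least-significant byte.
So at ascending addresses the bytes are 60 A3 01 52 4A C7.

60 A3 01 52 4A C7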